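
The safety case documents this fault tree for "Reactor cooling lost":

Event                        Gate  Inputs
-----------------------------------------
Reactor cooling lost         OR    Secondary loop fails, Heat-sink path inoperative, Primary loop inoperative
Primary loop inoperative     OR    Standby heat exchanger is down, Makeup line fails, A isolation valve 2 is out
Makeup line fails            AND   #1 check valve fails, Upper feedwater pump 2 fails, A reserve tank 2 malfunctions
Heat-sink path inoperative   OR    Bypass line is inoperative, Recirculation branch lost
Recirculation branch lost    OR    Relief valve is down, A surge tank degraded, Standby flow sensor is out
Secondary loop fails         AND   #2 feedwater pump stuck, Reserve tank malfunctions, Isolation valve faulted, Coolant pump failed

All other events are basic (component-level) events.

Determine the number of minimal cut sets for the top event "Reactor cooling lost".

8

Secondary loop fails [AND]: one cut set from each child combined → 1 × 1 × 1 × 1 = 1 cut set(s).
Recirculation branch lost [OR]: union of children's cut sets → 3 cut set(s).
Heat-sink path inoperative [OR]: union of children's cut sets → 4 cut set(s).
Makeup line fails [AND]: one cut set from each child combined → 1 × 1 × 1 = 1 cut set(s).
Primary loop inoperative [OR]: union of children's cut sets → 3 cut set(s).
Reactor cooling lost [OR]: union of children's cut sets → 8 cut set(s).
Minimal cut sets: {#2 feedwater pump stuck, Coolant pump failed, Isolation valve faulted, Reserve tank malfunctions}; {Bypass line is inoperative}; {Relief valve is down}; {A surge tank degraded}; {Standby flow sensor is out}; {Standby heat exchanger is down}; {#1 check valve fails, A reserve tank 2 malfunctions, Upper feedwater pump 2 fails}; {A isolation valve 2 is out}.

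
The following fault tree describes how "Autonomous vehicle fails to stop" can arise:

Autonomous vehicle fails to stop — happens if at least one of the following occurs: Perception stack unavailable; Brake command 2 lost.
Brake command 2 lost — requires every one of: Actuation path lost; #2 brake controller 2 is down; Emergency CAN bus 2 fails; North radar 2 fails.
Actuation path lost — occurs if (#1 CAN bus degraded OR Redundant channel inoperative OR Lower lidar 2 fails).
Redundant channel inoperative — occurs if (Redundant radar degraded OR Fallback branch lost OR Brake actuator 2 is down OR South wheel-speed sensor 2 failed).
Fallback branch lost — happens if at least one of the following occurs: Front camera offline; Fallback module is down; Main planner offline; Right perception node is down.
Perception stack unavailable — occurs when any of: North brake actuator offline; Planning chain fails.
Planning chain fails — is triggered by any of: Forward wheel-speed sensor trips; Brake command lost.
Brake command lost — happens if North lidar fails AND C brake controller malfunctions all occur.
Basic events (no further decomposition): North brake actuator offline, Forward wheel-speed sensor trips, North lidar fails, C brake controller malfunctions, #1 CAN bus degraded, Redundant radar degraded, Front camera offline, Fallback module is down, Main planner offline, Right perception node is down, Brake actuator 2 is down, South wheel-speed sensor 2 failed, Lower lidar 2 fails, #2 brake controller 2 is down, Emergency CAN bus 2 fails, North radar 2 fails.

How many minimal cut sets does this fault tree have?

Brake command lost [AND]: one cut set from each child combined → 1 × 1 = 1 cut set(s).
Planning chain fails [OR]: union of children's cut sets → 2 cut set(s).
Perception stack unavailable [OR]: union of children's cut sets → 3 cut set(s).
Fallback branch lost [OR]: union of children's cut sets → 4 cut set(s).
Redundant channel inoperative [OR]: union of children's cut sets → 7 cut set(s).
Actuation path lost [OR]: union of children's cut sets → 9 cut set(s).
Brake command 2 lost [AND]: one cut set from each child combined → 9 × 1 × 1 × 1 = 9 cut set(s).
Autonomous vehicle fails to stop [OR]: union of children's cut sets → 12 cut set(s).

12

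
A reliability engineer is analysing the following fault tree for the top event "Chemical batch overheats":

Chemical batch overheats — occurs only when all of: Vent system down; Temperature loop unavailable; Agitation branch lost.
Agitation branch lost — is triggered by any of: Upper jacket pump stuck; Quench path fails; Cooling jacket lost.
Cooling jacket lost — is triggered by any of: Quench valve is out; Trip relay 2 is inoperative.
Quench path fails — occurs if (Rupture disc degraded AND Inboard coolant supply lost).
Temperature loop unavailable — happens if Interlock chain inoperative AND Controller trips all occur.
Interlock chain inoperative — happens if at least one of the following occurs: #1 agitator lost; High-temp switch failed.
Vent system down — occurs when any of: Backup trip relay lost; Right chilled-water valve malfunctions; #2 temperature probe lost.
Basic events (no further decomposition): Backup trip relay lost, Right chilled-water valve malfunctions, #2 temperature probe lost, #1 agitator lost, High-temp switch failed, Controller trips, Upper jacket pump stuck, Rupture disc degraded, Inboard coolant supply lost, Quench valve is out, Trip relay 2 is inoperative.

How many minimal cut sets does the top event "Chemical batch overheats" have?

Vent system down [OR]: union of children's cut sets → 3 cut set(s).
Interlock chain inoperative [OR]: union of children's cut sets → 2 cut set(s).
Temperature loop unavailable [AND]: one cut set from each child combined → 2 × 1 = 2 cut set(s).
Quench path fails [AND]: one cut set from each child combined → 1 × 1 = 1 cut set(s).
Cooling jacket lost [OR]: union of children's cut sets → 2 cut set(s).
Agitation branch lost [OR]: union of children's cut sets → 4 cut set(s).
Chemical batch overheats [AND]: one cut set from each child combined → 3 × 2 × 4 = 24 cut set(s).

24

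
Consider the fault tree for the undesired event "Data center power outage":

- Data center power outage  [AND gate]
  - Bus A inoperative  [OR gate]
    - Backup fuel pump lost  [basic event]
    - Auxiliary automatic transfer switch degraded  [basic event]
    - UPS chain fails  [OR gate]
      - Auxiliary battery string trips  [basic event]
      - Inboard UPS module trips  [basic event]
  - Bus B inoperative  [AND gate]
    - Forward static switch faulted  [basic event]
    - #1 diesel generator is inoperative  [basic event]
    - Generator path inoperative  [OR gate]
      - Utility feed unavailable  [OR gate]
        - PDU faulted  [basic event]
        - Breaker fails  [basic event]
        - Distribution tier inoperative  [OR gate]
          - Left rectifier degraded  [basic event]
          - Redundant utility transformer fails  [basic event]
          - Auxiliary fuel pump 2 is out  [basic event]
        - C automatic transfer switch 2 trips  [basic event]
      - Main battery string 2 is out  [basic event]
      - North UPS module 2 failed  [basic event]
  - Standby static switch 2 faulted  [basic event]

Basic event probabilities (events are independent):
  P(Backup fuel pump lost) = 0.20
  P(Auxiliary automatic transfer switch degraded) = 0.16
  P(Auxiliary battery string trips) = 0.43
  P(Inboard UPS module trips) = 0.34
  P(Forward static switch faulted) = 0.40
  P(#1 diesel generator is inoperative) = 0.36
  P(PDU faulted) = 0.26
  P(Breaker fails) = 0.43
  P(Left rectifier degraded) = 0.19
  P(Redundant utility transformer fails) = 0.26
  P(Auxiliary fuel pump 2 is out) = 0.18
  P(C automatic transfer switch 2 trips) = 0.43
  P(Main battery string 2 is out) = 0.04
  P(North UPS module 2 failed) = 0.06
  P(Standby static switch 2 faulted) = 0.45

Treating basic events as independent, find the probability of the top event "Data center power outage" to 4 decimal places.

0.0433

P(UPS chain fails) [OR] = 1 − (1−0.43) × (1−0.34) = 0.623800
P(Bus A inoperative) [OR] = 1 − (1−0.20) × (1−0.16) × (1−0.623800) = 0.747194
P(Distribution tier inoperative) [OR] = 1 − (1−0.19) × (1−0.26) × (1−0.18) = 0.508492
P(Utility feed unavailable) [OR] = 1 − (1−0.26) × (1−0.43) × (1−0.508492) × (1−0.43) = 0.881829
P(Generator path inoperative) [OR] = 1 − (1−0.881829) × (1−0.04) × (1−0.06) = 0.893362
P(Bus B inoperative) [AND] = 0.40 × 0.36 × 0.893362 = 0.128644
P(Data center power outage) [AND] = 0.747194 × 0.128644 × 0.45 = 0.043255
Rounded to 4 decimal places: P(Data center power outage) ≈ 0.0433.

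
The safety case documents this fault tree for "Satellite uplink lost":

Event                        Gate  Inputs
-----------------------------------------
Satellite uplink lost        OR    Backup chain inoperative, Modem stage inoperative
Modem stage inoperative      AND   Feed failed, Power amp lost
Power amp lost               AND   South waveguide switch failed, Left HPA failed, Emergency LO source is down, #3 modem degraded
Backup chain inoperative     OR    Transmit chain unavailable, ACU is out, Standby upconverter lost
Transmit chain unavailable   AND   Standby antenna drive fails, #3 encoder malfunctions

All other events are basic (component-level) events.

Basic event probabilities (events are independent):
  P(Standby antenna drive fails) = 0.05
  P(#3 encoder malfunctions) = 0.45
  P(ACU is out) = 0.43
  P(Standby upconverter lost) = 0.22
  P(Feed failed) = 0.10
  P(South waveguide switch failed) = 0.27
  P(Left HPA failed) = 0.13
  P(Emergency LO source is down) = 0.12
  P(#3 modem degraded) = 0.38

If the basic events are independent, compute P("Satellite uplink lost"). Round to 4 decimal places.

0.5655

P(Transmit chain unavailable) [AND] = 0.05 × 0.45 = 0.022500
P(Backup chain inoperative) [OR] = 1 − (1−0.022500) × (1−0.43) × (1−0.22) = 0.565404
P(Power amp lost) [AND] = 0.27 × 0.13 × 0.12 × 0.38 = 0.001601
P(Modem stage inoperative) [AND] = 0.10 × 0.001601 = 0.000160
P(Satellite uplink lost) [OR] = 1 − (1−0.565404) × (1−0.000160) = 0.565474
Rounded to 4 decimal places: P(Satellite uplink lost) ≈ 0.5655.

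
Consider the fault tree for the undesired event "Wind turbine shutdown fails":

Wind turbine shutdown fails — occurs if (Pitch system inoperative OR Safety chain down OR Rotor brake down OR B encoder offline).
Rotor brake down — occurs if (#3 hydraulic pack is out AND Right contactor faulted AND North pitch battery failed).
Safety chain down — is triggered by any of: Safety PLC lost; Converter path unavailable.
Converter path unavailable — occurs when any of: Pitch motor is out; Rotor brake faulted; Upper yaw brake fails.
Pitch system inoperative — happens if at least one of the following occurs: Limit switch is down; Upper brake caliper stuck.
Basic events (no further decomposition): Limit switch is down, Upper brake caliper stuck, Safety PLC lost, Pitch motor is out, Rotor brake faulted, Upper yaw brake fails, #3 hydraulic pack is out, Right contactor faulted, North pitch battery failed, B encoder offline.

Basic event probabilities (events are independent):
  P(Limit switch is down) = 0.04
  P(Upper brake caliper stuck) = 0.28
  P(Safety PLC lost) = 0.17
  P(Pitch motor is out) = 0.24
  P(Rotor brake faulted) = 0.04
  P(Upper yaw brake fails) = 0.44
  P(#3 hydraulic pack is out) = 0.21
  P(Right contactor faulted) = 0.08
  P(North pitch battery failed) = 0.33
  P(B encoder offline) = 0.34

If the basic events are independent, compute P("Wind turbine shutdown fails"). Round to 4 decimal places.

0.8462

P(Pitch system inoperative) [OR] = 1 − (1−0.04) × (1−0.28) = 0.308800
P(Converter path unavailable) [OR] = 1 − (1−0.24) × (1−0.04) × (1−0.44) = 0.591424
P(Safety chain down) [OR] = 1 − (1−0.17) × (1−0.591424) = 0.660882
P(Rotor brake down) [AND] = 0.21 × 0.08 × 0.33 = 0.005544
P(Wind turbine shutdown fails) [OR] = 1 − (1−0.308800) × (1−0.660882) × (1−0.005544) × (1−0.34) = 0.846155
Rounded to 4 decimal places: P(Wind turbine shutdown fails) ≈ 0.8462.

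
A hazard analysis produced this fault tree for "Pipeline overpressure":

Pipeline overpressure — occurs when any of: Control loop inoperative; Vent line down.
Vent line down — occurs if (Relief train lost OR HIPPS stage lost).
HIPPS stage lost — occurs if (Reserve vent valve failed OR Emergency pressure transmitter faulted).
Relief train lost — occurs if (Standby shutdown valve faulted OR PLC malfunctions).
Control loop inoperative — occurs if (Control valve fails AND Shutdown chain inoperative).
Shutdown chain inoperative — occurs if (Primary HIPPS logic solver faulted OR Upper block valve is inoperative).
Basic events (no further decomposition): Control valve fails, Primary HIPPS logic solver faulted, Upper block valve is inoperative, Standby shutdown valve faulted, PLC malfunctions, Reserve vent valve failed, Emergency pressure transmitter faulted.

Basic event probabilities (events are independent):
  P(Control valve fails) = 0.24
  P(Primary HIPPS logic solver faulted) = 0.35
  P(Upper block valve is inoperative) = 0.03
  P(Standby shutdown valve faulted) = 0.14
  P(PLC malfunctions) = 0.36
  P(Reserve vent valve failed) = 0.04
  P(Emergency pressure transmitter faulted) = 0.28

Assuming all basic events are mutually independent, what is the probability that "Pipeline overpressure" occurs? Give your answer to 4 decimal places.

P(Shutdown chain inoperative) [OR] = 1 − (1−0.35) × (1−0.03) = 0.369500
P(Control loop inoperative) [AND] = 0.24 × 0.369500 = 0.088680
P(Relief train lost) [OR] = 1 − (1−0.14) × (1−0.36) = 0.449600
P(HIPPS stage lost) [OR] = 1 − (1−0.04) × (1−0.28) = 0.308800
P(Vent line down) [OR] = 1 − (1−0.449600) × (1−0.308800) = 0.619564
P(Pipeline overpressure) [OR] = 1 − (1−0.088680) × (1−0.619564) = 0.653301
Rounded to 4 decimal places: P(Pipeline overpressure) ≈ 0.6533.

0.6533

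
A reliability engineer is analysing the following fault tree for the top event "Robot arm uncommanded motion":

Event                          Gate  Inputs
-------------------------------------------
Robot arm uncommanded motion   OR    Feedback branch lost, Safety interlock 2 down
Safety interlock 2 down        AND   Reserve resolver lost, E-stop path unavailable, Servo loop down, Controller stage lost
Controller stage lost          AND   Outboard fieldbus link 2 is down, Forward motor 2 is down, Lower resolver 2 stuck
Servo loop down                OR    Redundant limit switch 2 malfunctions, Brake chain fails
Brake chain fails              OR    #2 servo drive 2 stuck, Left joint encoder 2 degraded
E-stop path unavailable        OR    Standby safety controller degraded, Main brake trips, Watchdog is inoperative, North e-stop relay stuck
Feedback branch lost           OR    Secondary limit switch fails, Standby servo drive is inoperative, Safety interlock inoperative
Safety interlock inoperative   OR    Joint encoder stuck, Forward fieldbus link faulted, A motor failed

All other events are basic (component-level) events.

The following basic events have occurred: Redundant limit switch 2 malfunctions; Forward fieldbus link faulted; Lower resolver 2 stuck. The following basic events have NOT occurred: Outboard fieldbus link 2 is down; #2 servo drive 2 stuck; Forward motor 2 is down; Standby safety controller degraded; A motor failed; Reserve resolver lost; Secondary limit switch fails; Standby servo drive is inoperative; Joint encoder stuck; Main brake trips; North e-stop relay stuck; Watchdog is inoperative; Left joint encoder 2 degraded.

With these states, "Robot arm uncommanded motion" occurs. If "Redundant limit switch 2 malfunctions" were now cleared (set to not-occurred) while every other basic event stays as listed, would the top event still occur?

Counterfactual: set "Redundant limit switch 2 malfunctions" to not occurred.
Safety interlock inoperative [OR]: Joint encoder stuck=not, Forward fieldbus link faulted=occurs, A motor failed=not → at least one input occurs → occurs.
Feedback branch lost [OR]: Secondary limit switch fails=not, Standby servo drive is inoperative=not, Safety interlock inoperative=occurs → at least one input occurs → occurs.
E-stop path unavailable [OR]: Standby safety controller degraded=not, Main brake trips=not, Watchdog is inoperative=not, North e-stop relay stuck=not → no input occurs → does not occur.
Brake chain fails [OR]: #2 servo drive 2 stuck=not, Left joint encoder 2 degraded=not → no input occurs → does not occur.
Servo loop down [OR]: Redundant limit switch 2 malfunctions=not, Brake chain fails=not → no input occurs → does not occur.
Controller stage lost [AND]: Outboard fieldbus link 2 is down=not, Forward motor 2 is down=not, Lower resolver 2 stuck=occurs → not all inputs occur → does not occur.
Safety interlock 2 down [AND]: Reserve resolver lost=not, E-stop path unavailable=not, Servo loop down=not, Controller stage lost=not → not all inputs occur → does not occur.
Robot arm uncommanded motion [OR]: Feedback branch lost=occurs, Safety interlock 2 down=not → at least one input occurs → occurs.

Yes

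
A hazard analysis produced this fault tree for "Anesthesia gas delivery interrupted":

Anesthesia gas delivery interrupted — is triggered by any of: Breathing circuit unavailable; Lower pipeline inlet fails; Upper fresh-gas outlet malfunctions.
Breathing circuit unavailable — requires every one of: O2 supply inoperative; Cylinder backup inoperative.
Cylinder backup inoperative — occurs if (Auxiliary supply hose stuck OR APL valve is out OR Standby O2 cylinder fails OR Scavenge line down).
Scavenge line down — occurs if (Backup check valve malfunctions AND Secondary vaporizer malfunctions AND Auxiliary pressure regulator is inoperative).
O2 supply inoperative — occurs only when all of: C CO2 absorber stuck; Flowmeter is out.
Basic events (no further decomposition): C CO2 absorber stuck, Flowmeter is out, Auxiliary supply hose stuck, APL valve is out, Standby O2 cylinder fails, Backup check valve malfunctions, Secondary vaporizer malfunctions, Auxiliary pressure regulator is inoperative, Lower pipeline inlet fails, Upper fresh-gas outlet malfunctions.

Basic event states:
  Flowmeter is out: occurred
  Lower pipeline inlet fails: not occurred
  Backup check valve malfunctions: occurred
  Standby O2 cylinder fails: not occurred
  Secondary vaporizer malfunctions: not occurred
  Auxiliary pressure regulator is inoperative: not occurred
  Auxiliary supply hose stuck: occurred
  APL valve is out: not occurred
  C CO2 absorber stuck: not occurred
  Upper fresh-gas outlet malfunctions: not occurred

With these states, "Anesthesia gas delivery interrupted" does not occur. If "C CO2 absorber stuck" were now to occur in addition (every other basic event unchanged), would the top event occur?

Yes

Counterfactual: set "C CO2 absorber stuck" to occurred.
O2 supply inoperative [AND]: C CO2 absorber stuck=occurs, Flowmeter is out=occurs → all inputs occur → occurs.
Scavenge line down [AND]: Backup check valve malfunctions=occurs, Secondary vaporizer malfunctions=not, Auxiliary pressure regulator is inoperative=not → not all inputs occur → does not occur.
Cylinder backup inoperative [OR]: Auxiliary supply hose stuck=occurs, APL valve is out=not, Standby O2 cylinder fails=not, Scavenge line down=not → at least one input occurs → occurs.
Breathing circuit unavailable [AND]: O2 supply inoperative=occurs, Cylinder backup inoperative=occurs → all inputs occur → occurs.
Anesthesia gas delivery interrupted [OR]: Breathing circuit unavailable=occurs, Lower pipeline inlet fails=not, Upper fresh-gas outlet malfunctions=not → at least one input occurs → occurs.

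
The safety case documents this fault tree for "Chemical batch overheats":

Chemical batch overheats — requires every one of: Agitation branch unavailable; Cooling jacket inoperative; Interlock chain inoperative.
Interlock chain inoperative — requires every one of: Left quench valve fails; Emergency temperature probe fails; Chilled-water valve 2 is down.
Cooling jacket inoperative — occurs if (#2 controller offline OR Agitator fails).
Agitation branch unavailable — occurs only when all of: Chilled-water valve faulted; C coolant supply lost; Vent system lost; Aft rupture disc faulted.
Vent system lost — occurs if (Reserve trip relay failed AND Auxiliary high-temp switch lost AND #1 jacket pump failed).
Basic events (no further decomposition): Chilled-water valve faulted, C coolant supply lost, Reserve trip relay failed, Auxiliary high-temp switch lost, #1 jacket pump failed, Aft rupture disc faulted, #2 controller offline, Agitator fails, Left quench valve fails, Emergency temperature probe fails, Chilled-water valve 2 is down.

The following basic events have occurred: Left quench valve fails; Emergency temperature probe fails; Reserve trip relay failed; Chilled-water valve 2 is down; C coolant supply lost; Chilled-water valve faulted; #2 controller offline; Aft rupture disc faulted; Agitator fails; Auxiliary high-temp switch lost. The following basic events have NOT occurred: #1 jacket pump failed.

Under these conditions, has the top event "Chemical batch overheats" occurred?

No

Vent system lost [AND]: Reserve trip relay failed=occurs, Auxiliary high-temp switch lost=occurs, #1 jacket pump failed=not → not all inputs occur → does not occur.
Agitation branch unavailable [AND]: Chilled-water valve faulted=occurs, C coolant supply lost=occurs, Vent system lost=not, Aft rupture disc faulted=occurs → not all inputs occur → does not occur.
Cooling jacket inoperative [OR]: #2 controller offline=occurs, Agitator fails=occurs → at least one input occurs → occurs.
Interlock chain inoperative [AND]: Left quench valve fails=occurs, Emergency temperature probe fails=occurs, Chilled-water valve 2 is down=occurs → all inputs occur → occurs.
Chemical batch overheats [AND]: Agitation branch unavailable=not, Cooling jacket inoperative=occurs, Interlock chain inoperative=occurs → not all inputs occur → does not occur.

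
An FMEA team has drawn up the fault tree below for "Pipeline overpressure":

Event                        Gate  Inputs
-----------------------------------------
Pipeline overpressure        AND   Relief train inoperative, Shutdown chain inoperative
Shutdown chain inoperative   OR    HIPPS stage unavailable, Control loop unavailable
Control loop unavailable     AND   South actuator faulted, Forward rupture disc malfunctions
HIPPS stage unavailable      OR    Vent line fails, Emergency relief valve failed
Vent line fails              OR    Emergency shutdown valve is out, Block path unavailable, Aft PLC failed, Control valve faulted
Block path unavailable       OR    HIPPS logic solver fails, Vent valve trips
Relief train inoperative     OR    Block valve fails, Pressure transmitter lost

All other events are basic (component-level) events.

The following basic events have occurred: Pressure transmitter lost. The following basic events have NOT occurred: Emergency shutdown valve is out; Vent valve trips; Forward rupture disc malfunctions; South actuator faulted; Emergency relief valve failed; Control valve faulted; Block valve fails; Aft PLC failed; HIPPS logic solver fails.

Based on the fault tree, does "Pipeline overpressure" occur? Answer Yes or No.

No

Relief train inoperative [OR]: Block valve fails=not, Pressure transmitter lost=occurs → at least one input occurs → occurs.
Block path unavailable [OR]: HIPPS logic solver fails=not, Vent valve trips=not → no input occurs → does not occur.
Vent line fails [OR]: Emergency shutdown valve is out=not, Block path unavailable=not, Aft PLC failed=not, Control valve faulted=not → no input occurs → does not occur.
HIPPS stage unavailable [OR]: Vent line fails=not, Emergency relief valve failed=not → no input occurs → does not occur.
Control loop unavailable [AND]: South actuator faulted=not, Forward rupture disc malfunctions=not → not all inputs occur → does not occur.
Shutdown chain inoperative [OR]: HIPPS stage unavailable=not, Control loop unavailable=not → no input occurs → does not occur.
Pipeline overpressure [AND]: Relief train inoperative=occurs, Shutdown chain inoperative=not → not all inputs occur → does not occur.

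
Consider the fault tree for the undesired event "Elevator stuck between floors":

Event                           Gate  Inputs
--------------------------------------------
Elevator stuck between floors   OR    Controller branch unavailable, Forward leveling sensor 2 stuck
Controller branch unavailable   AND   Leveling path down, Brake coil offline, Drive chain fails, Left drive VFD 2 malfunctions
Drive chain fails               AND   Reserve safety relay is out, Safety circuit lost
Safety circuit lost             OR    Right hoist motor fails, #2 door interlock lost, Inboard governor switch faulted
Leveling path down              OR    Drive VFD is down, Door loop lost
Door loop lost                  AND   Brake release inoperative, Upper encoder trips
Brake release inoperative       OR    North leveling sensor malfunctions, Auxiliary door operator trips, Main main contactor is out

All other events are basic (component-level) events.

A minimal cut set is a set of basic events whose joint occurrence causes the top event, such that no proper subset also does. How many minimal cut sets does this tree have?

Brake release inoperative [OR]: union of children's cut sets → 3 cut set(s).
Door loop lost [AND]: one cut set from each child combined → 3 × 1 = 3 cut set(s).
Leveling path down [OR]: union of children's cut sets → 4 cut set(s).
Safety circuit lost [OR]: union of children's cut sets → 3 cut set(s).
Drive chain fails [AND]: one cut set from each child combined → 1 × 3 = 3 cut set(s).
Controller branch unavailable [AND]: one cut set from each child combined → 4 × 1 × 3 × 1 = 12 cut set(s).
Elevator stuck between floors [OR]: union of children's cut sets → 13 cut set(s).

13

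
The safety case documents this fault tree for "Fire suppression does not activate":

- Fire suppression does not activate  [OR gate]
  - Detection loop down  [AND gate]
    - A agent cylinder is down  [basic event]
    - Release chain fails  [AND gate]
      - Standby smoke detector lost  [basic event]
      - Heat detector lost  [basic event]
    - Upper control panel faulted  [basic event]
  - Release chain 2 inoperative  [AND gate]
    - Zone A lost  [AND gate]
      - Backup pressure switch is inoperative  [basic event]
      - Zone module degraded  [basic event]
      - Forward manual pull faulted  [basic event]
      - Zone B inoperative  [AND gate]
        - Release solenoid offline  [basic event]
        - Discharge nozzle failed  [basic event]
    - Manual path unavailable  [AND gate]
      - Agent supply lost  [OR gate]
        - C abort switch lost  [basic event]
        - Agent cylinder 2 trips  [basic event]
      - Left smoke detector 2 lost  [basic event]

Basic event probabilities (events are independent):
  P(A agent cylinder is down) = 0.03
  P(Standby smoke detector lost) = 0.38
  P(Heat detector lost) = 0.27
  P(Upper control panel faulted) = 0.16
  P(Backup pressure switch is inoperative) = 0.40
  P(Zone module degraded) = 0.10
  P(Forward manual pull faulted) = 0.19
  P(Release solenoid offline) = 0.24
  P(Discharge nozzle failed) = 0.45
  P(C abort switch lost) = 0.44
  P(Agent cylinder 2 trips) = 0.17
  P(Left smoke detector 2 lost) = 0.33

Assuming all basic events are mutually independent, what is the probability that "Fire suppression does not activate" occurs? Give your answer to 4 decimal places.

0.0006

P(Release chain fails) [AND] = 0.38 × 0.27 = 0.102600
P(Detection loop down) [AND] = 0.03 × 0.102600 × 0.16 = 0.000492
P(Zone B inoperative) [AND] = 0.24 × 0.45 = 0.108000
P(Zone A lost) [AND] = 0.40 × 0.10 × 0.19 × 0.108000 = 0.000821
P(Agent supply lost) [OR] = 1 − (1−0.44) × (1−0.17) = 0.535200
P(Manual path unavailable) [AND] = 0.535200 × 0.33 = 0.176616
P(Release chain 2 inoperative) [AND] = 0.000821 × 0.176616 = 0.000145
P(Fire suppression does not activate) [OR] = 1 − (1−0.000492) × (1−0.000145) = 0.000637
Rounded to 4 decimal places: P(Fire suppression does not activate) ≈ 0.0006.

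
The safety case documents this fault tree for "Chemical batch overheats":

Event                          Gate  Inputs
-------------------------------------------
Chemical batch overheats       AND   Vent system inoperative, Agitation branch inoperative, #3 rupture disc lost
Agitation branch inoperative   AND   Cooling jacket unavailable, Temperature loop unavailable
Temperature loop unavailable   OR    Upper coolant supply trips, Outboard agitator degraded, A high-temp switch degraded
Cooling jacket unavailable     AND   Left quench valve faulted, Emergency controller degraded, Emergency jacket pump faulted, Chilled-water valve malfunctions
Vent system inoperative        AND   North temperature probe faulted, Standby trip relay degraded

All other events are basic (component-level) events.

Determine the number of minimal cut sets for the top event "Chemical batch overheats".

3

Vent system inoperative [AND]: one cut set from each child combined → 1 × 1 = 1 cut set(s).
Cooling jacket unavailable [AND]: one cut set from each child combined → 1 × 1 × 1 × 1 = 1 cut set(s).
Temperature loop unavailable [OR]: union of children's cut sets → 3 cut set(s).
Agitation branch inoperative [AND]: one cut set from each child combined → 1 × 3 = 3 cut set(s).
Chemical batch overheats [AND]: one cut set from each child combined → 1 × 3 × 1 = 3 cut set(s).
Minimal cut sets: {#3 rupture disc lost, Chilled-water valve malfunctions, Emergency controller degraded, Emergency jacket pump faulted, Left quench valve faulted, North temperature probe faulted, Standby trip relay degraded, Upper coolant supply trips}; {#3 rupture disc lost, Chilled-water valve malfunctions, Emergency controller degraded, Emergency jacket pump faulted, Left quench valve faulted, North temperature probe faulted, Outboard agitator degraded, Standby trip relay degraded}; {#3 rupture disc lost, A high-temp switch degraded, Chilled-water valve malfunctions, Emergency controller degraded, Emergency jacket pump faulted, Left quench valve faulted, North temperature probe faulted, Standby trip relay degraded}.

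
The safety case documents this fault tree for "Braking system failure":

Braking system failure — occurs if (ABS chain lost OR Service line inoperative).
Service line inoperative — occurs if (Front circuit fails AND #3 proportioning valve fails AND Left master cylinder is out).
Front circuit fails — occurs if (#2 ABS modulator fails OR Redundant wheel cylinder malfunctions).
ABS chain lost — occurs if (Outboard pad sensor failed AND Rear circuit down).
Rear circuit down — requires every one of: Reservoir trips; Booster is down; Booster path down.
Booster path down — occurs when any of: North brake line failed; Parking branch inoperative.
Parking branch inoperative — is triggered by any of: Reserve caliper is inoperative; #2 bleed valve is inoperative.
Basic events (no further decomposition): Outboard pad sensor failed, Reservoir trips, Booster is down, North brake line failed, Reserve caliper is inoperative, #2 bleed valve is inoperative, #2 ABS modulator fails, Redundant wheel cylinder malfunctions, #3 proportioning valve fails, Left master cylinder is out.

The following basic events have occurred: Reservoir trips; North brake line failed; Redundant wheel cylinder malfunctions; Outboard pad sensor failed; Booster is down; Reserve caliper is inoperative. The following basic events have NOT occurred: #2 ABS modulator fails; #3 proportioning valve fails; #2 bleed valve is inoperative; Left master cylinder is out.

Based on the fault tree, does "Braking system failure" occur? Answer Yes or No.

Parking branch inoperative [OR]: Reserve caliper is inoperative=occurs, #2 bleed valve is inoperative=not → at least one input occurs → occurs.
Booster path down [OR]: North brake line failed=occurs, Parking branch inoperative=occurs → at least one input occurs → occurs.
Rear circuit down [AND]: Reservoir trips=occurs, Booster is down=occurs, Booster path down=occurs → all inputs occur → occurs.
ABS chain lost [AND]: Outboard pad sensor failed=occurs, Rear circuit down=occurs → all inputs occur → occurs.
Front circuit fails [OR]: #2 ABS modulator fails=not, Redundant wheel cylinder malfunctions=occurs → at least one input occurs → occurs.
Service line inoperative [AND]: Front circuit fails=occurs, #3 proportioning valve fails=not, Left master cylinder is out=not → not all inputs occur → does not occur.
Braking system failure [OR]: ABS chain lost=occurs, Service line inoperative=not → at least one input occurs → occurs.

Yes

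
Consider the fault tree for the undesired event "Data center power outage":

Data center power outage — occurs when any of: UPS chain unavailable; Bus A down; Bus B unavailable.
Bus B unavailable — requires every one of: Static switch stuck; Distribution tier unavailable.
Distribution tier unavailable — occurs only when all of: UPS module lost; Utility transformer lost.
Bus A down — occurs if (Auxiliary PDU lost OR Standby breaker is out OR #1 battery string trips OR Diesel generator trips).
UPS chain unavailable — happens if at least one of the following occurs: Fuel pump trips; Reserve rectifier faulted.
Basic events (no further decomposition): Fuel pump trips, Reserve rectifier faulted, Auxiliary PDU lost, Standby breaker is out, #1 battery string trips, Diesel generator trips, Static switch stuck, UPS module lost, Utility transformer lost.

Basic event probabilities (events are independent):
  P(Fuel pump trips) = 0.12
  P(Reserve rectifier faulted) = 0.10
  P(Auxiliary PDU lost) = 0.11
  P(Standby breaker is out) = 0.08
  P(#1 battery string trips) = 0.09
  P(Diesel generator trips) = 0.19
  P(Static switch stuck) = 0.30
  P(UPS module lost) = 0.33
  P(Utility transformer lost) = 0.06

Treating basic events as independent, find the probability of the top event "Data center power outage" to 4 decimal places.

P(UPS chain unavailable) [OR] = 1 − (1−0.12) × (1−0.10) = 0.208000
P(Bus A down) [OR] = 1 − (1−0.11) × (1−0.08) × (1−0.09) × (1−0.19) = 0.396463
P(Distribution tier unavailable) [AND] = 0.33 × 0.06 = 0.019800
P(Bus B unavailable) [AND] = 0.30 × 0.019800 = 0.005940
P(Data center power outage) [OR] = 1 − (1−0.208000) × (1−0.396463) × (1−0.005940) = 0.524838
Rounded to 4 decimal places: P(Data center power outage) ≈ 0.5248.

0.5248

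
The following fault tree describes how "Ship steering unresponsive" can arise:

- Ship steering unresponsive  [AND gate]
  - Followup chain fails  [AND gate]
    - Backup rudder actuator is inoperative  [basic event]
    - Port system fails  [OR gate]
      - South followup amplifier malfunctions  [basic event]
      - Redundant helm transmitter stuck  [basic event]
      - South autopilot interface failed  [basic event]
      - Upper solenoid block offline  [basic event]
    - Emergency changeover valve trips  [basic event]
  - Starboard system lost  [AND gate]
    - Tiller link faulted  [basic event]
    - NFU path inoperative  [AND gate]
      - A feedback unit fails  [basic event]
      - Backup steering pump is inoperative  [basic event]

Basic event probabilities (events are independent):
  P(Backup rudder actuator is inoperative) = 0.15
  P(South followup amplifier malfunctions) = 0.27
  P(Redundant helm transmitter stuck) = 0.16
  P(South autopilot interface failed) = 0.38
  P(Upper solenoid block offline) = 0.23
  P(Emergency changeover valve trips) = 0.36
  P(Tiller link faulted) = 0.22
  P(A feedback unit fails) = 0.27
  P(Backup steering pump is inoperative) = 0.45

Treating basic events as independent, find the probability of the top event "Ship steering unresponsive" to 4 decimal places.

P(Port system fails) [OR] = 1 − (1−0.27) × (1−0.16) × (1−0.38) × (1−0.23) = 0.707258
P(Followup chain fails) [AND] = 0.15 × 0.707258 × 0.36 = 0.038192
P(NFU path inoperative) [AND] = 0.27 × 0.45 = 0.121500
P(Starboard system lost) [AND] = 0.22 × 0.121500 = 0.026730
P(Ship steering unresponsive) [AND] = 0.038192 × 0.026730 = 0.001021
Rounded to 4 decimal places: P(Ship steering unresponsive) ≈ 0.0010.

0.0010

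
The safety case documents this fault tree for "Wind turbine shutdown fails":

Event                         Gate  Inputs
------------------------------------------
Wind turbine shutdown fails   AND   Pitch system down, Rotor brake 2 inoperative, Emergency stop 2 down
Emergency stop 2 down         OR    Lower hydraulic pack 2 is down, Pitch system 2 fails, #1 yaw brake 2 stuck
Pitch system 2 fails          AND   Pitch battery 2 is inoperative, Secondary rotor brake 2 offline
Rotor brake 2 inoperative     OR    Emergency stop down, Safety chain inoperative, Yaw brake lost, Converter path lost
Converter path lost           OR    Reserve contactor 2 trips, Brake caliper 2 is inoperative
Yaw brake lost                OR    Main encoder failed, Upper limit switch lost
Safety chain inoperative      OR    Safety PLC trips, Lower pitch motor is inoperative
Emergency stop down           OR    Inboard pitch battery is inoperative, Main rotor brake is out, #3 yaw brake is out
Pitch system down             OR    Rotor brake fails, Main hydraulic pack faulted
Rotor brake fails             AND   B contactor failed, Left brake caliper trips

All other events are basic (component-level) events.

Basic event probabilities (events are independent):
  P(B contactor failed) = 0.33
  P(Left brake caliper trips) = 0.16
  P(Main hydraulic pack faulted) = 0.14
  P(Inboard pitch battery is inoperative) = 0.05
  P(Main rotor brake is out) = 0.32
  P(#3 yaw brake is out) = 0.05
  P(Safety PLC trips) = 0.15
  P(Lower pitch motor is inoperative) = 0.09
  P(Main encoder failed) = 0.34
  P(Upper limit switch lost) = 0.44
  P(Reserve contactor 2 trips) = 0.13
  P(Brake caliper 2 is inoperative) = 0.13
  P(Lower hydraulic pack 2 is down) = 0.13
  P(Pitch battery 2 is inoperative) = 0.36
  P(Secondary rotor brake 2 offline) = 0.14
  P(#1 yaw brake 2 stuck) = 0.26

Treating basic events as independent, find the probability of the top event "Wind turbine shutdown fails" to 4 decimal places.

P(Rotor brake fails) [AND] = 0.33 × 0.16 = 0.052800
P(Pitch system down) [OR] = 1 − (1−0.052800) × (1−0.14) = 0.185408
P(Emergency stop down) [OR] = 1 − (1−0.05) × (1−0.32) × (1−0.05) = 0.386300
P(Safety chain inoperative) [OR] = 1 − (1−0.15) × (1−0.09) = 0.226500
P(Yaw brake lost) [OR] = 1 − (1−0.34) × (1−0.44) = 0.630400
P(Converter path lost) [OR] = 1 − (1−0.13) × (1−0.13) = 0.243100
P(Rotor brake 2 inoperative) [OR] = 1 − (1−0.386300) × (1−0.226500) × (1−0.630400) × (1−0.243100) = 0.867203
P(Pitch system 2 fails) [AND] = 0.36 × 0.14 = 0.050400
P(Emergency stop 2 down) [OR] = 1 − (1−0.13) × (1−0.050400) × (1−0.26) = 0.388648
P(Wind turbine shutdown fails) [AND] = 0.185408 × 0.867203 × 0.388648 = 0.062489
Rounded to 4 decimal places: P(Wind turbine shutdown fails) ≈ 0.0625.

0.0625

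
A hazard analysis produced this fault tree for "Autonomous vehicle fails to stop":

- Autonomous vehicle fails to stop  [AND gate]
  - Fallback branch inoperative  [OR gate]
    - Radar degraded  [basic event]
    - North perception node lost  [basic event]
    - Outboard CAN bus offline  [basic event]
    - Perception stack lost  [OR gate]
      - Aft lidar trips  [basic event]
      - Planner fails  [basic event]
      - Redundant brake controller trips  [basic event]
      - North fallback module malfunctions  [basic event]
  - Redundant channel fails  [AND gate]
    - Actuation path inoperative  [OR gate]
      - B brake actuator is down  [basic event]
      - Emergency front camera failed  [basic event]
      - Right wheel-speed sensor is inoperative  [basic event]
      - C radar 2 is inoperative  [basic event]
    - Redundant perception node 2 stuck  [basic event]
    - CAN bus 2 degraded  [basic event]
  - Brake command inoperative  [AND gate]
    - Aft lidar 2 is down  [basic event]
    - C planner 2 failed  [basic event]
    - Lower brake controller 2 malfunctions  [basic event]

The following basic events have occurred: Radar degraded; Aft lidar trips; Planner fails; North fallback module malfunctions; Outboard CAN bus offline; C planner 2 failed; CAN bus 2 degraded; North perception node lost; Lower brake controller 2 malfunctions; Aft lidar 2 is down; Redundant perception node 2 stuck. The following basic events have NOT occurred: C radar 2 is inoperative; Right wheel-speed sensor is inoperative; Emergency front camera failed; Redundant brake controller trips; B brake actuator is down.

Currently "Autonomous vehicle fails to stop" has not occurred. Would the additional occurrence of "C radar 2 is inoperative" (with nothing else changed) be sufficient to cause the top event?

Counterfactual: set "C radar 2 is inoperative" to occurred.
Perception stack lost [OR]: Aft lidar trips=occurs, Planner fails=occurs, Redundant brake controller trips=not, North fallback module malfunctions=occurs → at least one input occurs → occurs.
Fallback branch inoperative [OR]: Radar degraded=occurs, North perception node lost=occurs, Outboard CAN bus offline=occurs, Perception stack lost=occurs → at least one input occurs → occurs.
Actuation path inoperative [OR]: B brake actuator is down=not, Emergency front camera failed=not, Right wheel-speed sensor is inoperative=not, C radar 2 is inoperative=occurs → at least one input occurs → occurs.
Redundant channel fails [AND]: Actuation path inoperative=occurs, Redundant perception node 2 stuck=occurs, CAN bus 2 degraded=occurs → all inputs occur → occurs.
Brake command inoperative [AND]: Aft lidar 2 is down=occurs, C planner 2 failed=occurs, Lower brake controller 2 malfunctions=occurs → all inputs occur → occurs.
Autonomous vehicle fails to stop [AND]: Fallback branch inoperative=occurs, Redundant channel fails=occurs, Brake command inoperative=occurs → all inputs occur → occurs.

Yes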